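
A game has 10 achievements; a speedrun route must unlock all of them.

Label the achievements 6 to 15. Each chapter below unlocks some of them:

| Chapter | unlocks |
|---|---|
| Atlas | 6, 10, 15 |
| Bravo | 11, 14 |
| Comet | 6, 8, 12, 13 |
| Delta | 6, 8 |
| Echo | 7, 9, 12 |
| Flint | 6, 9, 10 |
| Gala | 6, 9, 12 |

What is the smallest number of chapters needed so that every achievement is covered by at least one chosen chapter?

Take {Atlas, Bravo, Comet, Echo}. Their union is {6, 7, 8, 9, 10, 11, 12, 13, 14, 15}, which is all 10 achievements.
Only Echo contains 7, so Echo is forced; the remaining 7 achievements need at least 3 more chapters (each remaining chapter adds at most 3) — so at least 4 chapters are needed, and 4 is optimal.

4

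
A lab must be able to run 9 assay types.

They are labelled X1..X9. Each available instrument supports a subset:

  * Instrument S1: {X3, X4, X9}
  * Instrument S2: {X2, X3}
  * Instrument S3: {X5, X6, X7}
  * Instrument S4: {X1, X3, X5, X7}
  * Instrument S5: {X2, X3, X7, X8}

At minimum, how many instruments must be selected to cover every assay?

4

S1 and S3 and S4 and S5 together: S1 ∪ S3 ∪ S4 ∪ S5 = {X1, X2, X3, X4, X5, X6, X7, X8, X9} — every assay is covered.
Only S4 contains X1, so S4 is forced; the remaining 5 assays need at least 3 more instruments (each remaining instrument adds at most 2) — so at least 4 instruments are needed, and 4 is optimal.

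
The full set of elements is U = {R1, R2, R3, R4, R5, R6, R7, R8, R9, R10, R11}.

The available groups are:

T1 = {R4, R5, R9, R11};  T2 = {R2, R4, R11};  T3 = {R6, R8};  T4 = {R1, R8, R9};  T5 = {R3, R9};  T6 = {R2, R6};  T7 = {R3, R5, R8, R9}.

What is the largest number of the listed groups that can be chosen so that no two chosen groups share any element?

3

T2, T3, T5 are pairwise disjoint (T2={R2,R4,R11}; T3={R6,R8}; T5={R3,R9}).
Every remaining group overlaps one of these, and no 4 of the listed groups are pairwise disjoint, so 3 is the maximum.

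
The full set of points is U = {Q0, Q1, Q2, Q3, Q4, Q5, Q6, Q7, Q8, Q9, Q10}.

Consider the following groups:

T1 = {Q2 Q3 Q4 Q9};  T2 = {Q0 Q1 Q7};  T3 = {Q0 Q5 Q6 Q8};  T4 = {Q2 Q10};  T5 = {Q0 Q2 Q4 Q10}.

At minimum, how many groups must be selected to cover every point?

4

T1, T2, T3, and T4 cover everything between them: the union {Q0, Q1, Q2, Q3, Q4, Q5, Q6, Q7, Q8, Q9, Q10} is all of U.
No 3 of the 5 groups cover everything (all 10 combinations miss at least one point), so 4 is optimal.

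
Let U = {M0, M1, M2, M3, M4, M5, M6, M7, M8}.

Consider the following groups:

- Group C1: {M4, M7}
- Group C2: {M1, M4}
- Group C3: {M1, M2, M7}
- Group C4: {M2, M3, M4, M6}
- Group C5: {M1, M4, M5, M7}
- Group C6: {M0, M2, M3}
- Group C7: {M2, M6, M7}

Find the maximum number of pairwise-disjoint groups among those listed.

C1, C6 are pairwise disjoint (C1={M4,M7}; C6={M0,M2,M3}).
Every remaining group overlaps one of these, and no 3 of the listed groups are pairwise disjoint, so 2 is the maximum.

2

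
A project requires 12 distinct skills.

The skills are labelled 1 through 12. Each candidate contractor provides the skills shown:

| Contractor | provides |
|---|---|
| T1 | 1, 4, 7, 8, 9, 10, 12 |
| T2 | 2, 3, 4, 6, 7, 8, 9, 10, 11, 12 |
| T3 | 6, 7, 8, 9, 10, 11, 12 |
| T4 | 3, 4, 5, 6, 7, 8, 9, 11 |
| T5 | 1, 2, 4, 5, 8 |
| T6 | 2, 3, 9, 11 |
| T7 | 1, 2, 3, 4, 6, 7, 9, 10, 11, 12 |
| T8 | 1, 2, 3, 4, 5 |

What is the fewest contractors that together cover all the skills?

2

T5 and T7 together: T5 ∪ T7 = {1, 2, 3, 4, 5, 6, 7, 8, 9, 10, 11, 12} — every skill is covered.
No single contractor has all 12 skills (the largest, T2, has 10), so 2 is optimal.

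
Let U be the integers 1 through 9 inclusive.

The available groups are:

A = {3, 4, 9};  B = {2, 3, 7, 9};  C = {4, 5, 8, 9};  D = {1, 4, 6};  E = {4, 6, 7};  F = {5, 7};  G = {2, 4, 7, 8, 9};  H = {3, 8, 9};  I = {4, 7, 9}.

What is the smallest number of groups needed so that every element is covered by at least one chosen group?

B, C, and D cover everything between them: the union {1, 2, 3, 4, 5, 6, 7, 8, 9} is all of U.
Only D contains 1, so D is forced; the remaining 6 elements need at least 2 more groups (each remaining group adds at most 4) — so at least 3 groups are needed, and 3 is optimal.

3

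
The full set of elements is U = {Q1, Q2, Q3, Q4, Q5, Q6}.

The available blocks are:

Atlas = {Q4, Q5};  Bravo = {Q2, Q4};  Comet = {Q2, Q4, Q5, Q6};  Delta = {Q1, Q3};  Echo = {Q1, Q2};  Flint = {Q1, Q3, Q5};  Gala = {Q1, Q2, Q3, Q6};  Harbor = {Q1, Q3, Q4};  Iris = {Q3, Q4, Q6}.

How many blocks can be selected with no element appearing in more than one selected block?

Atlas, Gala are pairwise disjoint (Atlas={Q4,Q5}; Gala={Q1,Q2,Q3,Q6}).
Every remaining block overlaps one of these, and no 3 of the listed blocks are pairwise disjoint, so 2 is the maximum.

2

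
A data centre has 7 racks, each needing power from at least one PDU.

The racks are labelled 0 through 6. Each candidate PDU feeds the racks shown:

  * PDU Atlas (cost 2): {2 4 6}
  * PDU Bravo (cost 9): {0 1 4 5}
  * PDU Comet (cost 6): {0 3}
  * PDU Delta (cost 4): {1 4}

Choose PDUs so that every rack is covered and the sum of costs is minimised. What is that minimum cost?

17

Atlas, Bravo, Comet together cover every rack (Atlas ∪ Bravo ∪ Comet = {0, 1, 2, 3, 4, 5, 6}); total cost 2 + 9 + 6 = 17.
No covering selection has total cost below 17.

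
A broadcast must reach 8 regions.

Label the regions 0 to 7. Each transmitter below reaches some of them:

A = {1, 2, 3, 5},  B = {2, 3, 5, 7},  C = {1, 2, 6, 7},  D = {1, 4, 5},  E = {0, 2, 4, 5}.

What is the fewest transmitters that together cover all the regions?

3

B and C and E together: B ∪ C ∪ E = {0, 1, 2, 3, 4, 5, 6, 7} — every region is covered.
Only E contains 0, so E is forced; the remaining 4 regions need at least 2 more transmitters (each remaining transmitter adds at most 3) — so at least 3 transmitters are needed, and 3 is optimal.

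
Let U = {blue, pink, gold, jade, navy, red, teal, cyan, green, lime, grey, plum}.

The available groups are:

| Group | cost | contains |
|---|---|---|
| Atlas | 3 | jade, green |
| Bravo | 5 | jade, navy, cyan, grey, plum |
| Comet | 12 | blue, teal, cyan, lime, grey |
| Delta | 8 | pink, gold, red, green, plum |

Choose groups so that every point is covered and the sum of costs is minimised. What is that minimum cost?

Bravo, Comet, Delta together cover every point (Bravo ∪ Comet ∪ Delta = {blue, pink, gold, jade, navy, red, teal, cyan, green, lime, grey, plum}); total cost 5 + 12 + 8 = 25.
No covering selection has total cost below 25.

25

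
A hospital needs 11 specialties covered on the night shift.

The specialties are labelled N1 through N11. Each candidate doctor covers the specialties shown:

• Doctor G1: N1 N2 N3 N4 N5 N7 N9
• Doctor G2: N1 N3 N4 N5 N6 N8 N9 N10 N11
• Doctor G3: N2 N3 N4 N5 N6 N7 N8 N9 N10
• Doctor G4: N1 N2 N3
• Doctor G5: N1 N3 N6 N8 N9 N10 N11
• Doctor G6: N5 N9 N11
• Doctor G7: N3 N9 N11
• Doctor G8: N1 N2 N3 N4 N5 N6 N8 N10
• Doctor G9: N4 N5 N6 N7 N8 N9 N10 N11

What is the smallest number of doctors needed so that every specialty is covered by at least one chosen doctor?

G8 and G9 together: G8 ∪ G9 = {N1, N2, N3, N4, N5, N6, N7, N8, N9, N10, N11} — every specialty is covered.
No single doctor has all 11 specialties (the largest, G2, has 9), so 2 is optimal.

2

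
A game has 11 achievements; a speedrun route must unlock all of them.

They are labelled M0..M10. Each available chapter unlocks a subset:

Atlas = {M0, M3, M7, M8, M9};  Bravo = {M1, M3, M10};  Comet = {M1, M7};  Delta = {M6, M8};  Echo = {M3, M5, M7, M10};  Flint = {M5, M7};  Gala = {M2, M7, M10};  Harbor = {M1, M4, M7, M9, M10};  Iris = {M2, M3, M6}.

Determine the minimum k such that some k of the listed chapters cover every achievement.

Atlas and Echo and Harbor and Iris together: Atlas ∪ Echo ∪ Harbor ∪ Iris = {M0, M1, M2, M3, M4, M5, M6, M7, M8, M9, M10} — every achievement is covered.
No 3 of the 9 chapters cover everything (all 84 combinations miss at least one achievement), so 4 is optimal.

4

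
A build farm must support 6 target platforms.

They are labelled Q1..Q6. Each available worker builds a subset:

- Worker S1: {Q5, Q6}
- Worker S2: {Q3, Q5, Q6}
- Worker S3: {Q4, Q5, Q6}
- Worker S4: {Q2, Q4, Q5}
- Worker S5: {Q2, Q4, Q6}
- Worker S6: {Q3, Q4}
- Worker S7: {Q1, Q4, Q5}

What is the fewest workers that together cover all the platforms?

S2 and S5 and S7 together: S2 ∪ S5 ∪ S7 = {Q1, Q2, Q3, Q4, Q5, Q6} — every platform is covered.
Only S7 contains Q1, so S7 is forced; the remaining 3 platforms need at least 2 more workers (each remaining worker adds at most 2) — so at least 3 workers are needed, and 3 is optimal.

3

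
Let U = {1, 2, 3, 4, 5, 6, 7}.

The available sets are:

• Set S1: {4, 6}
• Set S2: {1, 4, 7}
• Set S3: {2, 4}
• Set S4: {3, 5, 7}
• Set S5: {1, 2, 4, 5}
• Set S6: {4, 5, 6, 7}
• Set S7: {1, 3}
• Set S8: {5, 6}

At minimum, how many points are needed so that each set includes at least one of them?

H = {3, 4, 6} meets every set (each contains at least one member of H), and |H| = 3.
The sets S3, S7, S8 are pairwise disjoint, so any hitting set needs a separate point for each — at least 3. Hence 3 is optimal.

3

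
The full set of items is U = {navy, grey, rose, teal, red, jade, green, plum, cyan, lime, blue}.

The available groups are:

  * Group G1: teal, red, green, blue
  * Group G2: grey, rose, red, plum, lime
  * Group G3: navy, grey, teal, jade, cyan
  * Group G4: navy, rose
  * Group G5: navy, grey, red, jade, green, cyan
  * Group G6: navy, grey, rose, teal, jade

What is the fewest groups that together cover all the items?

3

G1 and G2 and G3 together: G1 ∪ G2 ∪ G3 = {navy, grey, rose, teal, red, jade, green, plum, cyan, lime, blue} — every item is covered.
Only G2 contains plum, so G2 is forced; the remaining 6 items need at least 2 more groups (each remaining group adds at most 4) — so at least 3 groups are needed, and 3 is optimal.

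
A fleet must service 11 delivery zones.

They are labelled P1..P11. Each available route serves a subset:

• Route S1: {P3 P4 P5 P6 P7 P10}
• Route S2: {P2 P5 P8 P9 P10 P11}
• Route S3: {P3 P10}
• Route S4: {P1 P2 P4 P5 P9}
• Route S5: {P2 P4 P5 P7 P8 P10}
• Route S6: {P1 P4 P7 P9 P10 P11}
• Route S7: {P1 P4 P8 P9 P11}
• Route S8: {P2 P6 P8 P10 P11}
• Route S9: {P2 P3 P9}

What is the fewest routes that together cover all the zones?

S1 and S4 and S8 together: S1 ∪ S4 ∪ S8 = {P1, P2, P3, P4, P5, P6, P7, P8, P9, P10, P11} — every zone is covered.
No 2 of the 9 routes cover everything (all 36 combinations miss at least one zone), so 3 is optimal.

3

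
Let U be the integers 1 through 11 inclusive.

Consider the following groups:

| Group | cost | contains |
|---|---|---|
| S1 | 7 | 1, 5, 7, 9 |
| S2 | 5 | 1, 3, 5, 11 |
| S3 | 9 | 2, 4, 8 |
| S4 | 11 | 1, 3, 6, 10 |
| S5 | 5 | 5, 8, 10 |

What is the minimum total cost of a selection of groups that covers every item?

S1, S2, S3, S4 together cover every item (S1 ∪ S2 ∪ S3 ∪ S4 = {1, 2, 3, 4, 5, 6, 7, 8, 9, 10, 11}); total cost 7 + 5 + 9 + 11 = 32.
The greedy pick S2, S5, S1, S3, S4 costs 37; no covering selection beats 32.

32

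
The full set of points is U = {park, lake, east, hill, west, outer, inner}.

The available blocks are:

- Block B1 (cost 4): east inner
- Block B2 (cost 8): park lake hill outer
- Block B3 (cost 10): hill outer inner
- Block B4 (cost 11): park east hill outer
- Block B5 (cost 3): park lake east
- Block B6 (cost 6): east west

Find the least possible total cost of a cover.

18

B1, B2, B6 together cover every point (B1 ∪ B2 ∪ B6 = {park, lake, east, hill, west, outer, inner}); total cost 4 + 8 + 6 = 18.
The greedy pick B5, B3, B6 costs 19; no covering selection beats 18.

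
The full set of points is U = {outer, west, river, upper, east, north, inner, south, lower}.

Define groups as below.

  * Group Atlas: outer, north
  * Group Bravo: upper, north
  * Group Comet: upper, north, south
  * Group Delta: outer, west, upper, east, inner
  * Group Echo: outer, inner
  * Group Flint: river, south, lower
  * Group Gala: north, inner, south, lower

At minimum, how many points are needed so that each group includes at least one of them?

H = {outer, north, lower} meets every group (each contains at least one member of H), and |H| = 3.
The groups Bravo, Echo, Flint are pairwise disjoint, so any hitting set needs a separate point for each — at least 3. Hence 3 is optimal.

3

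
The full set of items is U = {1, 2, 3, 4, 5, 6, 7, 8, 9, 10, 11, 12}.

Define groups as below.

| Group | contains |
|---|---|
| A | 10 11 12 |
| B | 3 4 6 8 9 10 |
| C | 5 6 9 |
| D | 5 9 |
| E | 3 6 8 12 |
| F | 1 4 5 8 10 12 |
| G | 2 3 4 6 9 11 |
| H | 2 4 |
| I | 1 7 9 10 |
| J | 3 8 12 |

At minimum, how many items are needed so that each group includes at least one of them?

T = {2, 9, 12} meets every group (each contains at least one member of T), and |T| = 3.
The groups A, C, H are pairwise disjoint, so any hitting set needs a separate item for each — at least 3. Hence 3 is optimal.

3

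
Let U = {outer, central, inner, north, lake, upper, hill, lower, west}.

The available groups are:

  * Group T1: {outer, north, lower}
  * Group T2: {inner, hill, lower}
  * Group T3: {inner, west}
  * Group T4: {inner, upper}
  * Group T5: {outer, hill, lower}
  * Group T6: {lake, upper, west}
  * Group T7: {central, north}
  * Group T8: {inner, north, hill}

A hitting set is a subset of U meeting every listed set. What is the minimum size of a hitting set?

Take H = {north, upper, lower, west}. Each listed group contains at least one of these, so H is a hitting set of size 4.
No choice of 3 items meets every group, so 4 is the minimum.

4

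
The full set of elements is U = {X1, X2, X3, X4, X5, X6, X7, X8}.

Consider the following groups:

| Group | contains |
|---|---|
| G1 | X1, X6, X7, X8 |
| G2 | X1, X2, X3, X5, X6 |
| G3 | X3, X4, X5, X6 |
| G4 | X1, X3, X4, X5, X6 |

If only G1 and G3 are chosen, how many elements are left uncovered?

1

Union of G1, G3 = {X1, X3, X4, X5, X6, X7, X8}.
Not covered: X2 — 1 element.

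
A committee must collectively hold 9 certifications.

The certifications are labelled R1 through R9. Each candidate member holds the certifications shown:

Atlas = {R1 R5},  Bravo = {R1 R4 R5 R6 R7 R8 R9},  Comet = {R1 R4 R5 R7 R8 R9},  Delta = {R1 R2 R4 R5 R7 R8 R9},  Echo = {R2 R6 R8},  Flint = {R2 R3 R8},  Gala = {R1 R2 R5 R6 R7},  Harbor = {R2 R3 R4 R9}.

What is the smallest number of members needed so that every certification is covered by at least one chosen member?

2

Take {Bravo, Flint}. Their union is {R1, R2, R3, R4, R5, R6, R7, R8, R9}, which is all 9 certifications.
No single member has all 9 certifications (the largest, Bravo, has 7), so 2 is optimal.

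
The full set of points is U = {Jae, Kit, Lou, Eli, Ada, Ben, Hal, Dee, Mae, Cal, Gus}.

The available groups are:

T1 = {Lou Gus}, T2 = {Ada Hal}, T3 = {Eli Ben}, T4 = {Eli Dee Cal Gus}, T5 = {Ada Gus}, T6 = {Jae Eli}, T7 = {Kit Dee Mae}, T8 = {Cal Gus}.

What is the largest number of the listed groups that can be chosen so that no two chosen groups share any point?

4

T1, T2, T6, T7 are pairwise disjoint (T1={Lou,Gus}; T2={Ada,Hal}; T6={Jae,Eli}; T7={Kit,Dee,Mae}).
Every remaining group overlaps one of these, and no 5 of the listed groups are pairwise disjoint, so 4 is the maximum.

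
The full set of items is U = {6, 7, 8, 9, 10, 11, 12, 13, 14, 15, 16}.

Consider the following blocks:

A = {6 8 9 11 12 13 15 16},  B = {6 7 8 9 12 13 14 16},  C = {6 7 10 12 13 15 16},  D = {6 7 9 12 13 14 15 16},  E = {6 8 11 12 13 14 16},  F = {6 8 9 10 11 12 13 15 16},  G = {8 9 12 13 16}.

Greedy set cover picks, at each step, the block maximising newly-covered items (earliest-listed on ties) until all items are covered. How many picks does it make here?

Greedy: pick F (covers 9 new) → pick B (covers 2 new). Total picks: 2.

2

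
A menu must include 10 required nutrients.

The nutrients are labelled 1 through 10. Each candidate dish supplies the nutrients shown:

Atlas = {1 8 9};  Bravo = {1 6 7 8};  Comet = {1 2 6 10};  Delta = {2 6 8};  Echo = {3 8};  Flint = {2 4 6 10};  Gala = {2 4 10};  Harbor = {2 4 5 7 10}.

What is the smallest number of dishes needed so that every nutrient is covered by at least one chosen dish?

Atlas and Echo and Flint and Harbor together: Atlas ∪ Echo ∪ Flint ∪ Harbor = {1, 2, 3, 4, 5, 6, 7, 8, 9, 10} — every nutrient is covered.
No 3 of the 8 dishes cover everything (all 56 combinations miss at least one nutrient), so 4 is optimal.

4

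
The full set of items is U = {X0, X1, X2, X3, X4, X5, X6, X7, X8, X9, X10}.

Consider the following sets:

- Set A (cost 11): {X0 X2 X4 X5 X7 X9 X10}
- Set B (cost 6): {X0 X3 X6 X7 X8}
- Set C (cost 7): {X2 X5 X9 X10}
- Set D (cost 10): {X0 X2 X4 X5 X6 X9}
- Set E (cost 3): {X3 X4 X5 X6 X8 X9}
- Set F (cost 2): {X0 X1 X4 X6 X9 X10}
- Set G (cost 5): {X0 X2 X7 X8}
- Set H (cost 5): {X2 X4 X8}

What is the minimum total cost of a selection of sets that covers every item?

E, F, G together cover every item (E ∪ F ∪ G = {X0, X1, X2, X3, X4, X5, X6, X7, X8, X9, X10}); total cost 3 + 2 + 5 = 10.
No covering selection has total cost below 10.

10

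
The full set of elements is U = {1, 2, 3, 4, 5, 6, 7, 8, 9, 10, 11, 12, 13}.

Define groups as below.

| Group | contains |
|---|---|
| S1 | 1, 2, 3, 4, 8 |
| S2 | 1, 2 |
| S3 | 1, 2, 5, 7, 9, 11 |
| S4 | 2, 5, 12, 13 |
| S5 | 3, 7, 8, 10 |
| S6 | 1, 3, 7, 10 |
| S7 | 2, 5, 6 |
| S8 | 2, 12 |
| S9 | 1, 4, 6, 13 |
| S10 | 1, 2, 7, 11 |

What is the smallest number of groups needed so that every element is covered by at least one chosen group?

4

S3 and S4 and S5 and S9 together: S3 ∪ S4 ∪ S5 ∪ S9 = {1, 2, 3, 4, 5, 6, 7, 8, 9, 10, 11, 12, 13} — every element is covered.
Only S3 contains 9, so S3 is forced; the remaining 7 elements need at least 3 more groups (each remaining group adds at most 3) — so at least 4 groups are needed, and 4 is optimal.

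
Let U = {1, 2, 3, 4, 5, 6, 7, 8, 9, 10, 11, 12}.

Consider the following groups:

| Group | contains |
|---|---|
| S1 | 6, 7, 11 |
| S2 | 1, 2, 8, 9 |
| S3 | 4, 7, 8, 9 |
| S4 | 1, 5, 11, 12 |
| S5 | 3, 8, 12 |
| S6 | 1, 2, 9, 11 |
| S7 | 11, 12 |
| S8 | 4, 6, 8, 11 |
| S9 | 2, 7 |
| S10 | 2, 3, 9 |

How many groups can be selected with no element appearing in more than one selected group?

S1, S2 are pairwise disjoint (S1={6,7,11}; S2={1,2,8,9}).
Every remaining group overlaps one of these, and no 3 of the listed groups are pairwise disjoint, so 2 is the maximum.

2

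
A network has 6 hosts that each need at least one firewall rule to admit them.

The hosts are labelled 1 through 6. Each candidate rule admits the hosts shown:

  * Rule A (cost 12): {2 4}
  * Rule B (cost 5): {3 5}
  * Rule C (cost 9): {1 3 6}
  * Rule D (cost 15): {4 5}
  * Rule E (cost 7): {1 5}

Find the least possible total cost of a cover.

26

A, B, C together cover every host (A ∪ B ∪ C = {1, 2, 3, 4, 5, 6}); total cost 12 + 5 + 9 = 26.
No covering selection has total cost below 26.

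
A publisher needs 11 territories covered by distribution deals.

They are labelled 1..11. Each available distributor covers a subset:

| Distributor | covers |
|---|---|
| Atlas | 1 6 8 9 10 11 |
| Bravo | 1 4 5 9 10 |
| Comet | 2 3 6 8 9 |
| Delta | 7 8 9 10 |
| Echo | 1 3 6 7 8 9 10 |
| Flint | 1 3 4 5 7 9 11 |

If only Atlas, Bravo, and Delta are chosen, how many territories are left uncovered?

2

Union of Atlas, Bravo, Delta = {1, 4, 5, 6, 7, 8, 9, 10, 11}.
Not covered: 2, 3 — 2 territories.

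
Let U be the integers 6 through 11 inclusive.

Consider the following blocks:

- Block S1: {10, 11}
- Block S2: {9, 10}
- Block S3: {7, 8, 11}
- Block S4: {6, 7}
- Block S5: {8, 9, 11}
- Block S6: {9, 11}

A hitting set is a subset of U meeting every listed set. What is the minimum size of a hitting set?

3

Take H = {7, 9, 11}. Each listed block contains at least one of these, so H is a hitting set of size 3.
No choice of 2 items meets every block, so 3 is the minimum.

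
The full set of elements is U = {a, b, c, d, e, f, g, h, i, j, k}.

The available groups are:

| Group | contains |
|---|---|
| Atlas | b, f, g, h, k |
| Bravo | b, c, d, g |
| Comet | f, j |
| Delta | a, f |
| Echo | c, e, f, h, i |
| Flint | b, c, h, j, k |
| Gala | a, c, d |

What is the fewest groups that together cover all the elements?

Take {Atlas, Comet, Echo, Gala}. Their union is {a, b, c, d, e, f, g, h, i, j, k}, which is all 11 elements.
No 3 of the 7 groups cover everything (all 35 combinations miss at least one element), so 4 is optimal.

4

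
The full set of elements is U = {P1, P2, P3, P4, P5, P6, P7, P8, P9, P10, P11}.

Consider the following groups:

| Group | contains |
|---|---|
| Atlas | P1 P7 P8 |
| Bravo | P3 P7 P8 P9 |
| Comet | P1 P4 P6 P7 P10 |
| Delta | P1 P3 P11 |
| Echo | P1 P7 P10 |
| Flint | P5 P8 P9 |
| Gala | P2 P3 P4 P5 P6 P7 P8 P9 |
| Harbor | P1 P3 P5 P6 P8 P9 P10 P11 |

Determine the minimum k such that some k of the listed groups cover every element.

2

Gala and Harbor together: Gala ∪ Harbor = {P1, P2, P3, P4, P5, P6, P7, P8, P9, P10, P11} — every element is covered.
No single group has all 11 elements (the largest, Gala, has 8), so 2 is optimal.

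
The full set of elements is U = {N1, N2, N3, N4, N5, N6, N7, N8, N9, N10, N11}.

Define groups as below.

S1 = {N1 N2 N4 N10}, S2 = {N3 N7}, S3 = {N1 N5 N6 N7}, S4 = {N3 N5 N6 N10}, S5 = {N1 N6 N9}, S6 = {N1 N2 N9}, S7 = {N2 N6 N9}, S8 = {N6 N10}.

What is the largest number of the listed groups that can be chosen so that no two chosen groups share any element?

3

S2, S6, S8 are pairwise disjoint (S2={N3,N7}; S6={N1,N2,N9}; S8={N6,N10}).
Every remaining group overlaps one of these, and no 4 of the listed groups are pairwise disjoint, so 3 is the maximum.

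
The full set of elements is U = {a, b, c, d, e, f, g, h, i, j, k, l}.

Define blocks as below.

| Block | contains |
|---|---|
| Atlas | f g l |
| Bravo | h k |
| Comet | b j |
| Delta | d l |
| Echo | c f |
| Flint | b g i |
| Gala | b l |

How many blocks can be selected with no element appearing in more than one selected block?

Bravo, Delta, Echo, Flint are pairwise disjoint (Bravo={h,k}; Delta={d,l}; Echo={c,f}; Flint={b,g,i}).
Every remaining block overlaps one of these, and no 5 of the listed blocks are pairwise disjoint, so 4 is the maximum.

4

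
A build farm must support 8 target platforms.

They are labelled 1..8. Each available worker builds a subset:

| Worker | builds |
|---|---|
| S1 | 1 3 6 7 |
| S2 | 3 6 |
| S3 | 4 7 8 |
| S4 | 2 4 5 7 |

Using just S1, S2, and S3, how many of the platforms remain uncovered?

2

Union of S1, S2, S3 = {1, 3, 4, 6, 7, 8}.
Not covered: 2, 5 — 2 platforms.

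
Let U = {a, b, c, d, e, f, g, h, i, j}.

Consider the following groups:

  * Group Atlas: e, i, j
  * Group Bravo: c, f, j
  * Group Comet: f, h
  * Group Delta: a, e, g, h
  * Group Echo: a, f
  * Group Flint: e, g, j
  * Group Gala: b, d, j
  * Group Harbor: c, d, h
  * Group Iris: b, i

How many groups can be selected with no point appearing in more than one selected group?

4

Echo, Flint, Harbor, Iris are pairwise disjoint (Echo={a,f}; Flint={e,g,j}; Harbor={c,d,h}; Iris={b,i}).
Every remaining group overlaps one of these, and no 5 of the listed groups are pairwise disjoint, so 4 is the maximum.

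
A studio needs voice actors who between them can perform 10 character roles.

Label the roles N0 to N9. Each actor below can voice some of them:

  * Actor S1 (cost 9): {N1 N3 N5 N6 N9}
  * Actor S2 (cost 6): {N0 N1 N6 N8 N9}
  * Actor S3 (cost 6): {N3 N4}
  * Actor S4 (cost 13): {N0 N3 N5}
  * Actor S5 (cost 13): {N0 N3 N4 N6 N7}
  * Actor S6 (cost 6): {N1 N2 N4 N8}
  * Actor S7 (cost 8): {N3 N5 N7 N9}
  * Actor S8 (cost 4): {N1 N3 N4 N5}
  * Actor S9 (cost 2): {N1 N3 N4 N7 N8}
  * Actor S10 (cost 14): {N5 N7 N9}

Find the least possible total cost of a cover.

18

S2, S6, S8, S9 together cover every role (S2 ∪ S6 ∪ S8 ∪ S9 = {N0, N1, N2, N3, N4, N5, N6, N7, N8, N9}); total cost 6 + 6 + 4 + 2 = 18.
No covering selection has total cost below 18.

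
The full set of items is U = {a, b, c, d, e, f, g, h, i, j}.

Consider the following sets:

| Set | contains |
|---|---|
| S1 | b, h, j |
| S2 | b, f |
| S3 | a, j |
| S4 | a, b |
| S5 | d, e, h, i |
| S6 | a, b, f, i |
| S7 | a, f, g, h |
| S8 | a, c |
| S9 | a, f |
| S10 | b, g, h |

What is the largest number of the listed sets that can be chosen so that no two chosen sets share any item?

3

S2, S5, S8 are pairwise disjoint (S2={b,f}; S5={d,e,h,i}; S8={a,c}).
Every remaining set overlaps one of these, and no 4 of the listed sets are pairwise disjoint, so 3 is the maximum.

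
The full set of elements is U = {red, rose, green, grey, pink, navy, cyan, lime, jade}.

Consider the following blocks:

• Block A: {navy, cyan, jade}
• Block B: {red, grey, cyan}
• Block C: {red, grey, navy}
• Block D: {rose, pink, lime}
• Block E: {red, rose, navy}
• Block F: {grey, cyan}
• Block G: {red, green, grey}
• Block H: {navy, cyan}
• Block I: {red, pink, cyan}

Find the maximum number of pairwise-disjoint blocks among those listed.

3

A, D, G are pairwise disjoint (A={navy,cyan,jade}; D={rose,pink,lime}; G={red,green,grey}).
Every remaining block overlaps one of these, and no 4 of the listed blocks are pairwise disjoint, so 3 is the maximum.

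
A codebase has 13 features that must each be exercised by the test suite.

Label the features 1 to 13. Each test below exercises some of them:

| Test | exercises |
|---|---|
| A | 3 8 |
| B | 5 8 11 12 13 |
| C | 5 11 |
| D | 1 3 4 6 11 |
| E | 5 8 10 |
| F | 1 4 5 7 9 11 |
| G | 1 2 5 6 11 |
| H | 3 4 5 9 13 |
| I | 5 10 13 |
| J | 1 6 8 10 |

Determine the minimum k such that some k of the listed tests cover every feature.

B and E and F and G and H together: B ∪ E ∪ F ∪ G ∪ H = {1, 2, 3, 4, 5, 6, 7, 8, 9, 10, 11, 12, 13} — every feature is covered.
No 4 of the 10 tests cover everything (all 210 combinations miss at least one feature), so 5 is optimal.

5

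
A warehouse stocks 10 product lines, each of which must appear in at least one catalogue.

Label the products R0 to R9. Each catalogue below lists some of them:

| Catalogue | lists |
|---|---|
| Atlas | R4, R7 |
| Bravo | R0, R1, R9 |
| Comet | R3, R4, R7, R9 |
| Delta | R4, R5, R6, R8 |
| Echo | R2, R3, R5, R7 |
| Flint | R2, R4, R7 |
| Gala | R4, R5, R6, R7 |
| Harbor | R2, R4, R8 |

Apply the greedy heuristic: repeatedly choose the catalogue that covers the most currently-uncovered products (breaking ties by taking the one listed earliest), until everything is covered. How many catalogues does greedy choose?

Greedy: pick Comet (covers 4 new) → pick Delta (covers 3 new) → pick Bravo (covers 2 new) → pick Echo (covers 1 new). Total picks: 4.
(The true minimum cover uses only 3 catalogues, so greedy is not optimal here.)

4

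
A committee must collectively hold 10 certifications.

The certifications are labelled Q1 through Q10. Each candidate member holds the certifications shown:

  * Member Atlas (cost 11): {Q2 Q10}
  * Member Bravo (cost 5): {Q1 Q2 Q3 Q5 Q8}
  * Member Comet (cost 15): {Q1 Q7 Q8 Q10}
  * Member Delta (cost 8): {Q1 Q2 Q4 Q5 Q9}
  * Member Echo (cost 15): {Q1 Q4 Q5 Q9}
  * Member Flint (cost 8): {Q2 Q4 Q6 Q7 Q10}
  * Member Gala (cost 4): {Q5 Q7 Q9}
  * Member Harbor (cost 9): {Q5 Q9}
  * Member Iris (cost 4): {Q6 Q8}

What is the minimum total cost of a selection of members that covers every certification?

Bravo, Flint, Gala together cover every certification (Bravo ∪ Flint ∪ Gala = {Q1, Q2, Q3, Q4, Q5, Q6, Q7, Q8, Q9, Q10}); total cost 5 + 8 + 4 = 17.
No covering selection has total cost below 17.

17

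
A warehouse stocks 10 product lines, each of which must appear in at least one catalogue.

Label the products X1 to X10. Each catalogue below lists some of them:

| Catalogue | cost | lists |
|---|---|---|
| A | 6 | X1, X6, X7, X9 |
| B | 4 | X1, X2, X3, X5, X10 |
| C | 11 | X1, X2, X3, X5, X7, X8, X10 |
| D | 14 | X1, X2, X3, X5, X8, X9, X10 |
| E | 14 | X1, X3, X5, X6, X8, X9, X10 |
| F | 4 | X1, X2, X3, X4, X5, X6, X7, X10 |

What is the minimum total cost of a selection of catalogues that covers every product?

18

E, F together cover every product (E ∪ F = {X1, X2, X3, X4, X5, X6, X7, X8, X9, X10}); total cost 14 + 4 = 18.
The greedy pick F, A, C costs 21; no covering selection beats 18.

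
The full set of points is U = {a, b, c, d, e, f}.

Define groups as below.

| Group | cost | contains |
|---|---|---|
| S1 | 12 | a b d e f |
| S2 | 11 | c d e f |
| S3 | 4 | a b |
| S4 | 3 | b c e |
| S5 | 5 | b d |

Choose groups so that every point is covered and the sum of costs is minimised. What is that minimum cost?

15

S2, S3 together cover every point (S2 ∪ S3 = {a, b, c, d, e, f}); total cost 11 + 4 = 15.
No covering selection has total cost below 15.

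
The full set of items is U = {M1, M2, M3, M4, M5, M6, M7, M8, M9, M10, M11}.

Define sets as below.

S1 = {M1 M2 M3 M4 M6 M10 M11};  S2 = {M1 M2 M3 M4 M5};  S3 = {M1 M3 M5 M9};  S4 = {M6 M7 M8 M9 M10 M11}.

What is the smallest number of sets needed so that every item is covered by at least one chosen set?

S2 and S4 together: S2 ∪ S4 = {M1, M2, M3, M4, M5, M6, M7, M8, M9, M10, M11} — every item is covered.
No single set has all 11 items (the largest, S1, has 7), so 2 is optimal.

2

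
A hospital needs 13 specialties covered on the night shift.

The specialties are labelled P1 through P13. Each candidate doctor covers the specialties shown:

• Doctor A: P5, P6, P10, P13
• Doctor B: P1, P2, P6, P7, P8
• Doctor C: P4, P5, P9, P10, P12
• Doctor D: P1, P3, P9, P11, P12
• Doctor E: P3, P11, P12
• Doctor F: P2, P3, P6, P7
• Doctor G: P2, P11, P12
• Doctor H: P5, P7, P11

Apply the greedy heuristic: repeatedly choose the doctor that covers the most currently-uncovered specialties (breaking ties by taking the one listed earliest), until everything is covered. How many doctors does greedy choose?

Greedy: pick B (covers 5 new) → pick C (covers 5 new) → pick D (covers 2 new) → pick A (covers 1 new). Total picks: 4.

4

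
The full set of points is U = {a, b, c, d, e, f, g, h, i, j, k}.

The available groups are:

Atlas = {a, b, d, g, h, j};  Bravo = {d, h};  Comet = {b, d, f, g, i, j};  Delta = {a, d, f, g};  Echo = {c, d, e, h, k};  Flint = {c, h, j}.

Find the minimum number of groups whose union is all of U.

3

Atlas and Comet and Echo together: Atlas ∪ Comet ∪ Echo = {a, b, c, d, e, f, g, h, i, j, k} — every point is covered.
Only Echo contains e, so Echo is forced; the remaining 6 points need at least 2 more groups (each remaining group adds at most 5) — so at least 3 groups are needed, and 3 is optimal.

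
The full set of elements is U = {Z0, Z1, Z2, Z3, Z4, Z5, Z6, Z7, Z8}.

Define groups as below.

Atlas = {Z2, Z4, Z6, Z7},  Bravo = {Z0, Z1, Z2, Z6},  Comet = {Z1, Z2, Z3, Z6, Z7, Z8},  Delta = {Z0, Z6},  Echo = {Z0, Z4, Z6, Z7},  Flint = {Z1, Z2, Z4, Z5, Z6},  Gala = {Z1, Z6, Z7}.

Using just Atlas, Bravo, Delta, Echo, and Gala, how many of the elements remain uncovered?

3

Union of Atlas, Bravo, Delta, Echo, Gala = {Z0, Z1, Z2, Z4, Z6, Z7}.
Not covered: Z3, Z5, Z8 — 3 elements.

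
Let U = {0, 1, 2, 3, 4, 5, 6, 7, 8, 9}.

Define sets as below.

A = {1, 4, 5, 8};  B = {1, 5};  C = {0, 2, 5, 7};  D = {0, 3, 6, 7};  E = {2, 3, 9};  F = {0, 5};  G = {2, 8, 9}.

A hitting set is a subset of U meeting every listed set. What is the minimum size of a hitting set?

3

The 3 points {2, 5, 7} hit every set.
The sets B, D, G are pairwise disjoint, so any hitting set needs a separate point for each — at least 3. Hence 3 is optimal.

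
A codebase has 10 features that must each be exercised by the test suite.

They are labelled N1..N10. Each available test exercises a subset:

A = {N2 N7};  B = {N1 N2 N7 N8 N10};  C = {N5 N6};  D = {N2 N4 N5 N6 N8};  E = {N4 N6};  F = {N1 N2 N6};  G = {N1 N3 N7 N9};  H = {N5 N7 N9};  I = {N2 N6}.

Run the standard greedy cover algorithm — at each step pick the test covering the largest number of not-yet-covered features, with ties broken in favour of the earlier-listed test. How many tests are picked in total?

Greedy: pick B (covers 5 new) → pick D (covers 3 new) → pick G (covers 2 new). Total picks: 3.

3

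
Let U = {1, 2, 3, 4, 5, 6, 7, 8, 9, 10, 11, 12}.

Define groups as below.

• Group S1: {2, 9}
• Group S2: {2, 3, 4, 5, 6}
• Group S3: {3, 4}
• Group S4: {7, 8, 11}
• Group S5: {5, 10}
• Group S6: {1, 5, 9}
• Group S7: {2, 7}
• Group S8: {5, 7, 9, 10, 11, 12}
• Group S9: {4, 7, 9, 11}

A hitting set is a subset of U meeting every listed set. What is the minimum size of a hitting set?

H = {2, 4, 5, 11} meets every group (each contains at least one member of H), and |H| = 4.
The groups S1, S3, S4, S5 are pairwise disjoint, so any hitting set needs a separate element for each — at least 4. Hence 4 is optimal.

4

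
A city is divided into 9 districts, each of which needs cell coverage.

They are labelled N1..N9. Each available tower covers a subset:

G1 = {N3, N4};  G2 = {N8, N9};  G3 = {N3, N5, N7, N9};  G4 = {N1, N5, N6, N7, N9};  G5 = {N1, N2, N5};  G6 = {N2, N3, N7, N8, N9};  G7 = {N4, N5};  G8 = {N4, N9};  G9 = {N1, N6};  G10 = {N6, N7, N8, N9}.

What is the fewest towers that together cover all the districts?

3

G4 and G6 and G8 together: G4 ∪ G6 ∪ G8 = {N1, N2, N3, N4, N5, N6, N7, N8, N9} — every district is covered.
No 2 of the 10 towers cover everything (all 45 combinations miss at least one district), so 3 is optimal.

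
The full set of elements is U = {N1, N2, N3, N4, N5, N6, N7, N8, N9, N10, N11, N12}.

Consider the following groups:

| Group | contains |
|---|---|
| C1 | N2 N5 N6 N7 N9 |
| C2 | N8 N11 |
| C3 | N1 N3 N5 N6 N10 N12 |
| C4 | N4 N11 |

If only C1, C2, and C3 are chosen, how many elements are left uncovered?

Union of C1, C2, C3 = {N1, N2, N3, N5, N6, N7, N8, N9, N10, N11, N12}.
Not covered: N4 — 1 element.

1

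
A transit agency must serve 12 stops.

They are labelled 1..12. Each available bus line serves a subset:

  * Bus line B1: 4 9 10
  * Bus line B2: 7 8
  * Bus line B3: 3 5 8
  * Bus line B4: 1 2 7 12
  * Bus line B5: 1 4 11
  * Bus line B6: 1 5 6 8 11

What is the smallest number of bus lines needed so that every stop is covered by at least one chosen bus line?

4

B1 and B3 and B4 and B6 together: B1 ∪ B3 ∪ B4 ∪ B6 = {1, 2, 3, 4, 5, 6, 7, 8, 9, 10, 11, 12} — every stop is covered.
Only B3 contains 3, so B3 is forced; the remaining 9 stops need at least 3 more bus lines (each remaining bus line adds at most 4) — so at least 4 bus lines are needed, and 4 is optimal.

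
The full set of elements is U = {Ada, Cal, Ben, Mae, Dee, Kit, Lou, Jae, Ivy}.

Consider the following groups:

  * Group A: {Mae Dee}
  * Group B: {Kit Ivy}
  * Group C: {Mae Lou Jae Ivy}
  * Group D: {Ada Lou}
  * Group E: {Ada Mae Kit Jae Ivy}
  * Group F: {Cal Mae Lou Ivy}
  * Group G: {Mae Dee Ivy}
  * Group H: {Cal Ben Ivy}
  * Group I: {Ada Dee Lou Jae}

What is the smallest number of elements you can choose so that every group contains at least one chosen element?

3

T = {Ada, Dee, Ivy} meets every group (each contains at least one member of T), and |T| = 3.
The groups A, B, D are pairwise disjoint, so any hitting set needs a separate element for each — at least 3. Hence 3 is optimal.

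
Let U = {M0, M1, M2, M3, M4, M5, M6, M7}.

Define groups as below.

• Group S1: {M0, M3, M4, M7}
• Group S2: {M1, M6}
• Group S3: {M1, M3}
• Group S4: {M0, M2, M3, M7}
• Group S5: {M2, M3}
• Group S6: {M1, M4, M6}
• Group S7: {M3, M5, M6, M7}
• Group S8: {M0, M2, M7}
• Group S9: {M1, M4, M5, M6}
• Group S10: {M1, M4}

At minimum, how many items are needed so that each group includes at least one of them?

The 3 items {M0, M1, M3} hit every group.
No choice of 2 items meets every group, so 3 is the minimum.

3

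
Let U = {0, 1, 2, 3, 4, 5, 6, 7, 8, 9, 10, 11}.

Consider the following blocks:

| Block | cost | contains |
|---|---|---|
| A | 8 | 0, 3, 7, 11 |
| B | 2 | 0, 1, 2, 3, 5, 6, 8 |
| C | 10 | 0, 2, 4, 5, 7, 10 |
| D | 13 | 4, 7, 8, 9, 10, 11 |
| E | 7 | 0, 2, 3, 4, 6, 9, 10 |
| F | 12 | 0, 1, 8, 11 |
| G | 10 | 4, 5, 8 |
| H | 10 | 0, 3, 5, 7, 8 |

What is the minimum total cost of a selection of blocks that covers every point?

15

B, D together cover every point (B ∪ D = {0, 1, 2, 3, 4, 5, 6, 7, 8, 9, 10, 11}); total cost 2 + 13 = 15.
The greedy pick B, E, A costs 17; no covering selection beats 15.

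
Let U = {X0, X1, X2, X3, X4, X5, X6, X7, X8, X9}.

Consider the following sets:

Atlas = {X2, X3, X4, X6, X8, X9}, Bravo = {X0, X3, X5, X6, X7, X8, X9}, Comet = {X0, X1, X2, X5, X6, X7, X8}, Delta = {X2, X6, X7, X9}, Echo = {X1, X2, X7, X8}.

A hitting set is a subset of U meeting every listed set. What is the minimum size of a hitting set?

2

Take H = {X1, X6}. Each listed set contains at least one of these, so H is a hitting set of size 2.
No single element lies in every set, so at least 2 are needed and 2 is optimal.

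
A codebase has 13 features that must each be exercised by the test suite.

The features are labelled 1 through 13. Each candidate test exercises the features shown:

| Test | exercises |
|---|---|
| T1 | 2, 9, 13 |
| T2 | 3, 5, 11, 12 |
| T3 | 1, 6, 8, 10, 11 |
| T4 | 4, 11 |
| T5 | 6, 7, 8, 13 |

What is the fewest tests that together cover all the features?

5

T1 and T2 and T3 and T4 and T5 together: T1 ∪ T2 ∪ T3 ∪ T4 ∪ T5 = {1, 2, 3, 4, 5, 6, 7, 8, 9, 10, 11, 12, 13} — every feature is covered.
No 4 of the 5 tests cover everything (all 5 combinations miss at least one feature), so 5 is optimal.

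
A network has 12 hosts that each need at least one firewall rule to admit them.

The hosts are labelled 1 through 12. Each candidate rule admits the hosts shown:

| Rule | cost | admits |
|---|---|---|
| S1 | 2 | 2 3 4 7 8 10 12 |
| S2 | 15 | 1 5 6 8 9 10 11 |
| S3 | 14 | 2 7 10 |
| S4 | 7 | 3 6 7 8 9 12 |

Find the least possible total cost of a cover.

17

S1, S2 together cover every host (S1 ∪ S2 = {1, 2, 3, 4, 5, 6, 7, 8, 9, 10, 11, 12}); total cost 2 + 15 = 17.
No covering selection has total cost below 17.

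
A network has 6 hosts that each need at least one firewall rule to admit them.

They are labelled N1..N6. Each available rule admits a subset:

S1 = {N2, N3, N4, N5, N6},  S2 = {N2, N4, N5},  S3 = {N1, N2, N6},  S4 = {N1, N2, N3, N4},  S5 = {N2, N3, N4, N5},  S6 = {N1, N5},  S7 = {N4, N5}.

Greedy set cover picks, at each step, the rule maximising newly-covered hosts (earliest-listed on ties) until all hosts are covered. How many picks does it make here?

Greedy: pick S1 (covers 5 new) → pick S3 (covers 1 new). Total picks: 2.

2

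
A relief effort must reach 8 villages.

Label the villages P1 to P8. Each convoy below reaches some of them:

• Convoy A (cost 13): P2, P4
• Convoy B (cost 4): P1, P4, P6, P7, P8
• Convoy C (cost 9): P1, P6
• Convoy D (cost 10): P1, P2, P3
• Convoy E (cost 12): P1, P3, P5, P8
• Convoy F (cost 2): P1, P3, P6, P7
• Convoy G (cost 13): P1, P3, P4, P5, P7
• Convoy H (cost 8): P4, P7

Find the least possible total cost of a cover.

26

B, D, E together cover every village (B ∪ D ∪ E = {P1, P2, P3, P4, P5, P6, P7, P8}); total cost 4 + 10 + 12 = 26.
The greedy pick F, B, D, E costs 28; no covering selection beats 26.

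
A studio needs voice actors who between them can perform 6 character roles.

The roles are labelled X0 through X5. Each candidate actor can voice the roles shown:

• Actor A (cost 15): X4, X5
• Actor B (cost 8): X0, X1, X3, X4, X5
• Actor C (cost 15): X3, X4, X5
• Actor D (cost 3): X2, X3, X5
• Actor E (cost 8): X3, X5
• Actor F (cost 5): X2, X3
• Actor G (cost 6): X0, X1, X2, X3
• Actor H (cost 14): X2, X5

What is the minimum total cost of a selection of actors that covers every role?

B, D together cover every role (B ∪ D = {X0, X1, X2, X3, X4, X5}); total cost 8 + 3 = 11.
No covering selection has total cost below 11.

11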